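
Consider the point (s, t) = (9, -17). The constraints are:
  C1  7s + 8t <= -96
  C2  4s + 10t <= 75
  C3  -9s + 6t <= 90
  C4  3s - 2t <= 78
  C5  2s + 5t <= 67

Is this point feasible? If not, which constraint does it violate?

Constraint C1: 7s + 8t = -73, which is not ≤ -96. All other constraints are satisfied.

not feasible — violates C1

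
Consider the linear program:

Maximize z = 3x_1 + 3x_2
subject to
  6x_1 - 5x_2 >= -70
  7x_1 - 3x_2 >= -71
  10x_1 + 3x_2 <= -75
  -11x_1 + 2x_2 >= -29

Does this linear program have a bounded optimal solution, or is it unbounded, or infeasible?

bounded optimum

Corner points and z = 3x_1 + 3x_2:
  (-146/17, 185/51) → z = -253/17
  (-63/53, -1115/53) → z = -3534/53
The feasible region has finitely many vertices and no improving ray; the maximum is -253/17 at (-146/17, 185/51).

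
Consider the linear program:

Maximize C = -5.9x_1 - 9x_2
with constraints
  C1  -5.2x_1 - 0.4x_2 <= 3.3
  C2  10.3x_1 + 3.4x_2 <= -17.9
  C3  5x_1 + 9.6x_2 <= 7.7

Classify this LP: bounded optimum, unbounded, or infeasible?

unbounded

From the feasible point (-203/678, -5909/1356), moving in the direction (0.4, -5.2) keeps every constraint satisfied while C increases without bound.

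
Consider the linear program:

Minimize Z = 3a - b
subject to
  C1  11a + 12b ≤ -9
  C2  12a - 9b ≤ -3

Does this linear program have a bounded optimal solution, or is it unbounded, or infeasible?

From the feasible point (-13/27, -25/81), moving in the direction (-9, -12) keeps every constraint satisfied while Z decreases without bound.

unbounded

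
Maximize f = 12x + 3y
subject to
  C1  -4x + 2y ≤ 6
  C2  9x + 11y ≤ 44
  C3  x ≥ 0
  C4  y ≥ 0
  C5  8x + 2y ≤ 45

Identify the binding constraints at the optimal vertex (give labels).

Corner points and f = 12x + 3y:
  (11/31, 115/31) → f = 477/31
  (0, 3) → f = 9
  (44/9, 0) → f = 176/3
  (0, 0) → f = 0

The maximum is at (44/9, 0). Substituting into each constraint, equality holds for C2 and C4; the remaining constraints have slack.

C2 and C4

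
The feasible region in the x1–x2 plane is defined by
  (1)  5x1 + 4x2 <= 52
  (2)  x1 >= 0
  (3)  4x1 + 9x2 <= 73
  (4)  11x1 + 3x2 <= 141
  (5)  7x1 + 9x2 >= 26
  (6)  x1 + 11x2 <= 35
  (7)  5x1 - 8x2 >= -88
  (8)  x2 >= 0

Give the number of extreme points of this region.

Of the 28 pairwise boundary intersections, those satisfying every inequality are:
  (144/17, 41/17)
  (52/5, 0)
  (0, 26/9)
  (0, 35/11)
  (26/7, 0)

5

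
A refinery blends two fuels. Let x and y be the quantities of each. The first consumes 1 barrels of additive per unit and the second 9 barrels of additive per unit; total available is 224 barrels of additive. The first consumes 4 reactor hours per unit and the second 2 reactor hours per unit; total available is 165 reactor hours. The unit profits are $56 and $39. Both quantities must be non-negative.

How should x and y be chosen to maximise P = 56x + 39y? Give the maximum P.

x = 61/2, y = 43/2, maximum P = 5093/2

Corner points and P = 56x + 39y:
  (0, 0) → P = 0
  (0, 224/9) → P = 2912/3
  (165/4, 0) → P = 2310
  (61/2, 43/2) → P = 5093/2

The optimum lies where x + 9y = 224 and 4x + 2y = 165.
Solving simultaneously gives x = 61/2, y = 43/2.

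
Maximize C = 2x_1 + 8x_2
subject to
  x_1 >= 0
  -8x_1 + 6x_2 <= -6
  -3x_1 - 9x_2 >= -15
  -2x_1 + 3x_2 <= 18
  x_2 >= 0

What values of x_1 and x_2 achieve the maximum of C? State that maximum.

x_1 = 8/5, x_2 = 17/15, maximum C = 184/15

Vertices and C = 2x_1 + 8x_2:
  (8/5, 17/15) → C = 184/15
  (3/4, 0) → C = 3/2
  (5, 0) → C = 10

The binding constraints are -8x_1 + 6x_2 = -6 and -3x_1 - 9x_2 = -15.
Solving simultaneously gives x_1 = 8/5, x_2 = 17/15.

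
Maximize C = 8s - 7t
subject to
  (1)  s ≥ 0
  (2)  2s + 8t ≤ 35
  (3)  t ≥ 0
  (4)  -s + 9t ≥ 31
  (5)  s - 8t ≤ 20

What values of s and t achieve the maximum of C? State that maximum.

s = 67/26, t = 97/26, maximum C = -11/2

Vertices and C = 8s - 7t:
  (0, 35/8) → C = -245/8
  (0, 31/9) → C = -217/9
  (67/26, 97/26) → C = -11/2

At the optimal vertex, 2s + 8t = 35 and -s + 9t = 31.
Solving simultaneously gives s = 67/26, t = 97/26.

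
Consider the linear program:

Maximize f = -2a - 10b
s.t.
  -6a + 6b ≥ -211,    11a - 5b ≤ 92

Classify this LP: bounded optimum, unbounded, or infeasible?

unbounded

From the feasible point (-503/36, -1769/36), moving in the direction (-6, -6) keeps every constraint satisfied while f increases without bound.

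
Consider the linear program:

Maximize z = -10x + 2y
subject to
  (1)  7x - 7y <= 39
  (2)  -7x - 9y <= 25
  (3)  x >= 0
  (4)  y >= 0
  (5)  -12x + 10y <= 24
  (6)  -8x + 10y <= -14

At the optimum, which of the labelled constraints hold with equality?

Corner points and z = -10x + 2y:
  (39/7, 0) → z = -390/7
  (146/7, 107/7) → z = -178
  (7/4, 0) → z = -35/2

The maximum is at (7/4, 0). Substituting into each constraint, equality holds for (4) and (6); the remaining constraints have slack.

(4) and (6)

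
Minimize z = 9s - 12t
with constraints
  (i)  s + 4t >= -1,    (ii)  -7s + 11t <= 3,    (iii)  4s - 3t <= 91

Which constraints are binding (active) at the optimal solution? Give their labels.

Feasible corners and z = 9s - 12t:
  (-23/39, -4/39) → z = -53/13
  (19, -5) → z = 231
  (1010/23, 649/23) → z = 1302/23

The minimum is at (-23/39, -4/39). Substituting into each constraint, equality holds for (i) and (ii); the remaining constraints have slack.

(i) and (ii)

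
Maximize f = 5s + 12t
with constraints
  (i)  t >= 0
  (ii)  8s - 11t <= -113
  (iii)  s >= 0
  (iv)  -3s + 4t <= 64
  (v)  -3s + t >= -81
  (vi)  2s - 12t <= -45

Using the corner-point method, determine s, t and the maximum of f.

s = 388/9, t = 145/3, maximum f = 7160/9

Extreme points and f = 5s + 12t:
  (0, 113/11) → f = 1356/11
  (1004/25, 987/25) → f = 16864/25
  (0, 16) → f = 192
  (388/9, 145/3) → f = 7160/9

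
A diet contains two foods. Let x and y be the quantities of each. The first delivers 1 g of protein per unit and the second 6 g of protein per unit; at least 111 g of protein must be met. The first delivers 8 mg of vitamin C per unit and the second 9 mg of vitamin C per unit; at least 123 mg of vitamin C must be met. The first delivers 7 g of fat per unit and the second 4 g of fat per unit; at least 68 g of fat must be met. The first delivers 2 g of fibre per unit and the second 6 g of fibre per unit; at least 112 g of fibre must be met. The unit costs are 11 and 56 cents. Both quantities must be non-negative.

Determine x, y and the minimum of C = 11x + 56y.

Corner points and C = 11x + 56y:
  (0, 56/3) → C = 3136/3
  (111, 0) → C = 1221
  (1, 55/3) → C = 3113/3
The feasible region is unbounded (it extends along (0, 1), (1, 0)), but C strictly increases along every unbounded feasible direction, so there is no improving ray and the minimum is attained at a vertex.

x = 1, y = 55/3, minimum C = 3113/3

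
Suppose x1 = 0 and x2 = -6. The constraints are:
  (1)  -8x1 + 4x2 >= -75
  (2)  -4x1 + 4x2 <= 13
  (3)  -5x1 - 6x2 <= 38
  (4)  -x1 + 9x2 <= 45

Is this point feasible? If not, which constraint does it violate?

feasible

(1): -24 ≥ -75 ✓
(2): -24 ≤ 13 ✓
(3): 36 ≤ 38 ✓
(4): -54 ≤ 45 ✓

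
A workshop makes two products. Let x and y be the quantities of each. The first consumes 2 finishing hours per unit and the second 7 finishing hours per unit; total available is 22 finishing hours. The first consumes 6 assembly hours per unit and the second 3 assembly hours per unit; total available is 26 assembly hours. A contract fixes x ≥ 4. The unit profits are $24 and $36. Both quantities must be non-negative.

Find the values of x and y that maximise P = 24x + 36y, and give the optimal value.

Vertices and P = 24x + 36y:
  (13/3, 0) → P = 104
  (4, 0) → P = 96
  (4, 2/3) → P = 120

x = 4, y = 2/3, maximum P = 120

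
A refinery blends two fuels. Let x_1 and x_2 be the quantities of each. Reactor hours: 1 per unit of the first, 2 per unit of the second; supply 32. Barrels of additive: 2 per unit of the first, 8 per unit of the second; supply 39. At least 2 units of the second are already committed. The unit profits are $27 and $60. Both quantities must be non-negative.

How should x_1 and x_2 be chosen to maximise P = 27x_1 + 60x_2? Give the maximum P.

Extreme points and P = 27x_1 + 60x_2:
  (0, 39/8) → P = 585/2
  (0, 2) → P = 120
  (23/2, 2) → P = 861/2

x_1 = 23/2, x_2 = 2, maximum P = 861/2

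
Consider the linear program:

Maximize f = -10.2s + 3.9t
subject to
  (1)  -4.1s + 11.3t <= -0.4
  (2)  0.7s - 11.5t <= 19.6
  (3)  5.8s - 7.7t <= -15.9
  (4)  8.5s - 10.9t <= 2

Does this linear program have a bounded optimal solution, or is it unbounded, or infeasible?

bounded optimum

Extreme points and f = -10.2s + 3.9t:
  (-5422/981, -2002/981) → f = 26387/545
  (-425/79, -157/79) → f = 37227/790
  (-33377/6131, -12481/6131) → f = 583539/12262
The feasible region has finitely many vertices and no improving ray; the maximum is 26387/545 at (-5422/981, -2002/981).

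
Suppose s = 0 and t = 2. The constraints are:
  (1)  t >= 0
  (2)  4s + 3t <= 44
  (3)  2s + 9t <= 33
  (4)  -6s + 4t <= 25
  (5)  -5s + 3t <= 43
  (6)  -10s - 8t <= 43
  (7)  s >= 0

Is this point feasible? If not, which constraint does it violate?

feasible

(1): 2 ≥ 0 ✓
(2): 6 ≤ 44 ✓
(3): 18 ≤ 33 ✓
(4): 8 ≤ 25 ✓
(5): 6 ≤ 43 ✓
(6): -16 ≤ 43 ✓
(7): 0 ≥ 0 ✓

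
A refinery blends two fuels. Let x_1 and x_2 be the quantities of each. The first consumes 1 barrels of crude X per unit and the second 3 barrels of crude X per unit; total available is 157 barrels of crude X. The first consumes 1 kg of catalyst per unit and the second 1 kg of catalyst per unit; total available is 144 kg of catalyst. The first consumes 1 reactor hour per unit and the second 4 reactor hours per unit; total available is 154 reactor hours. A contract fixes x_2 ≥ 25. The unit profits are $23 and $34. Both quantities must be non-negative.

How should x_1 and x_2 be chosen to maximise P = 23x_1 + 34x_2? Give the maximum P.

x_1 = 54, x_2 = 25, maximum P = 2092

Feasible corners and P = 23x_1 + 34x_2:
  (0, 77/2) → P = 1309
  (0, 25) → P = 850
  (54, 25) → P = 2092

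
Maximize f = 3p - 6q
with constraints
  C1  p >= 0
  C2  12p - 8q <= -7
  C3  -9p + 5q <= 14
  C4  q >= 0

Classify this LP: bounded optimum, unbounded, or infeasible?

Feasible corners and f = 3p - 6q:
  (0, 7/8) → f = -21/4
  (0, 14/5) → f = -84/5
The feasible region has finitely many vertices and no improving ray; the maximum is -21/4 at (0, 7/8).

bounded optimum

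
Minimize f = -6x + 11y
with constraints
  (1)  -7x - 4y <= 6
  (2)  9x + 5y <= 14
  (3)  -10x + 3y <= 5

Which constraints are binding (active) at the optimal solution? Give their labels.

Extreme points and f = -6x + 11y:
  (86, -152) → f = -2188
  (-38/61, -25/61) → f = -47/61
  (17/77, 185/77) → f = 1933/77

The minimum is at (86, -152). Substituting into each constraint, equality holds for (1) and (2); the remaining constraints have slack.

(1) and (2)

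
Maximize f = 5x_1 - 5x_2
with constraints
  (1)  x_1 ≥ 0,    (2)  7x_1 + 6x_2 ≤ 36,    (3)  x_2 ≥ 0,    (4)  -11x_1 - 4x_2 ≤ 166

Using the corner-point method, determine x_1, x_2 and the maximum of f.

x_1 = 36/7, x_2 = 0, maximum f = 180/7

Extreme points and f = 5x_1 - 5x_2:
  (0, 6) → f = -30
  (0, 0) → f = 0
  (36/7, 0) → f = 180/7

At the optimal vertex, 7x_1 + 6x_2 = 36 and x_2 = 0.
Solving simultaneously gives x_1 = 36/7, x_2 = 0.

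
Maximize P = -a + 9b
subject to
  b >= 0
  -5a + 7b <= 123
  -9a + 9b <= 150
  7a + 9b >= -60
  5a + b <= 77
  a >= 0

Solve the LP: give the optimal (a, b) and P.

Extreme points and P = -a + 9b:
  (77/5, 0) → P = -77/5
  (0, 0) → P = 0
  (19/6, 119/6) → P = 526/3
  (52/5, 25) → P = 1073/5
  (0, 50/3) → P = 150

The optimum lies where -5a + 7b = 123 and 5a + b = 77.
Solving simultaneously gives a = 52/5, b = 25.

a = 52/5, b = 25, maximum P = 1073/5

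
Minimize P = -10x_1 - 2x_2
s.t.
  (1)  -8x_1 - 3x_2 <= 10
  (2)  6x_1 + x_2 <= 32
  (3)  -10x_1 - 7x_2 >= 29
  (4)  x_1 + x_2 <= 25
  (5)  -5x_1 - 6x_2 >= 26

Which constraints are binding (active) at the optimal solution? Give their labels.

Vertices and P = -10x_1 - 2x_2:
  (53/5, -158/5) → P = -214/5
  (17/26, -66/13) → P = 47/13
  (253/32, -247/16) → P = -771/16

The minimum is at (253/32, -247/16). Substituting into each constraint, equality holds for (2) and (3); the remaining constraints have slack.

(2) and (3)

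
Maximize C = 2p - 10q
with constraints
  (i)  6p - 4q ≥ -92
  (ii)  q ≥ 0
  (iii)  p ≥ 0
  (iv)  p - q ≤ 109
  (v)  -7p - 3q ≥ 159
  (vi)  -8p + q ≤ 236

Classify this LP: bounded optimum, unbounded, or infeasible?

infeasible

The boundaries 6p - 4q = -92 and p = 0 meet at (0, 23), but that point violates -7p - 3q ≥ 159. Every candidate vertex is excluded by some other constraint, so the feasible region is empty.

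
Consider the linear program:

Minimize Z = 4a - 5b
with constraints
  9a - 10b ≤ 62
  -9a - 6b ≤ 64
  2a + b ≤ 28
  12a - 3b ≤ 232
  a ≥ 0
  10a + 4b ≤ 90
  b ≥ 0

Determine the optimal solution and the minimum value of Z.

a = 0, b = 45/2, minimum Z = -225/2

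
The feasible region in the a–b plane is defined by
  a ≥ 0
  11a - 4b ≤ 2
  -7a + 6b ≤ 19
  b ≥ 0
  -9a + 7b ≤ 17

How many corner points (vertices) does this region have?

4

Pairwise boundary intersections that survive every other constraint:
  (0, 0)
  (0, 17/7)
  (2/11, 0)
  (2, 5)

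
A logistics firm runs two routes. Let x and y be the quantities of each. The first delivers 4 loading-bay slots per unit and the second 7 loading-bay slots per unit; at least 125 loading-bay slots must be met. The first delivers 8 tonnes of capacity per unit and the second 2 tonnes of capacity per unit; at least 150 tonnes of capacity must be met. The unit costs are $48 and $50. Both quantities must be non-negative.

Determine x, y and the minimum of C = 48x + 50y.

x = 50/3, y = 25/3, minimum C = 3650/3

Feasible corners and C = 48x + 50y:
  (0, 75) → C = 3750
  (125/4, 0) → C = 1500
  (50/3, 25/3) → C = 3650/3
The feasible region is unbounded (it extends along (0, 1), (1, 0)), but C strictly increases along every unbounded feasible direction, so there is no improving ray and the minimum is attained at a vertex.

At the optimal vertex, 4x + 7y = 125 and 8x + 2y = 150.
Solving simultaneously gives x = 50/3, y = 25/3.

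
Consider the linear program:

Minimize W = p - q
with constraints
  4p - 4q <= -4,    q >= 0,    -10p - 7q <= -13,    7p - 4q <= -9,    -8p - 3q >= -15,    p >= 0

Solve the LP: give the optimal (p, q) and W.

Feasible corners and W = p - q:
  (33/53, 177/53) → W = -144/53
  (0, 9/4) → W = -9/4
  (0, 5) → W = -5

p = 0, q = 5, minimum W = -5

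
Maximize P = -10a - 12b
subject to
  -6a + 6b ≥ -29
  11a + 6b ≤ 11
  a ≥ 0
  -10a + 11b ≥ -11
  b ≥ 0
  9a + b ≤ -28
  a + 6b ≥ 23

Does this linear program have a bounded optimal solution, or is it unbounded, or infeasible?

infeasible

The boundaries 11a + 6b = 11 and 9a + b = -28 meet at (-179/43, 407/43), but that point violates a ≥ 0. Every candidate vertex is excluded by some other constraint, so the feasible region is empty.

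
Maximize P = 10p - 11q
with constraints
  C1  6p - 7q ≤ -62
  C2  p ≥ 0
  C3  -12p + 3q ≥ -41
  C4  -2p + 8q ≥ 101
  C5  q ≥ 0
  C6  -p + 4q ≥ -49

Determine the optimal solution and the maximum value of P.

Vertices and P = 10p - 11q:
  (43/6, 15) → P = -280/3
  (211/34, 241/17) → P = -1596/17
  (0, 101/8) → P = -1111/8
The feasible region is unbounded (it extends along (0, 1), (1, 4)), but P strictly decreases along every unbounded feasible direction, so there is no improving ray and the maximum is attained at a vertex.

p = 43/6, q = 15, maximum P = -280/3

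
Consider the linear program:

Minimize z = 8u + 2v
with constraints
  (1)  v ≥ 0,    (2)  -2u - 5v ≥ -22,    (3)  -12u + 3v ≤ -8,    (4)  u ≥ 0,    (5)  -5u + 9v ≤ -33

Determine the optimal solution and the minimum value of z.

u = 33/5, v = 0, minimum z = 264/5

Feasible corners and z = 8u + 2v:
  (11, 0) → z = 88
  (33/5, 0) → z = 264/5
  (363/43, 44/43) → z = 2992/43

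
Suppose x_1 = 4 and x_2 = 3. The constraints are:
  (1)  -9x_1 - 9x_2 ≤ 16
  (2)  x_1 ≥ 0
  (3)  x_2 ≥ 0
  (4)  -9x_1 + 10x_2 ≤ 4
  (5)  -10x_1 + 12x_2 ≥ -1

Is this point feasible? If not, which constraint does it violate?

not feasible — violates (5)

Constraint (5): -10x_1 + 12x_2 = -4, which is not ≥ -1. All other constraints are satisfied.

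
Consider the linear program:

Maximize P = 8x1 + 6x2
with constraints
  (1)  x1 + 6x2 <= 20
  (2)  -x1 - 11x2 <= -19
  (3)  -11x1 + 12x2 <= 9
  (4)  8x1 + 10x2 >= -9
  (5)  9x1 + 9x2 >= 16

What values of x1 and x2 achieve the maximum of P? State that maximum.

x1 = 106/5, x2 = -1/5, maximum P = 842/5

Feasible corners and P = 8x1 + 6x2:
  (106/5, -1/5) → P = 842/5
  (31/13, 229/78) → P = 477/13
  (129/133, 218/133) → P = 2340/133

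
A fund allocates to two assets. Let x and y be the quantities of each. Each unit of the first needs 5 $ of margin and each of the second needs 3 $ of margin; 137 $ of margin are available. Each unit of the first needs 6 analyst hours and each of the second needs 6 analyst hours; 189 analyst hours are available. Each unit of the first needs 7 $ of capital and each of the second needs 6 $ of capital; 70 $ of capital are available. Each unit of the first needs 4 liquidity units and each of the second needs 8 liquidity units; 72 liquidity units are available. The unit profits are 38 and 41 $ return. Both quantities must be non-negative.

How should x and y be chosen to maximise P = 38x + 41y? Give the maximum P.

x = 4, y = 7, maximum P = 439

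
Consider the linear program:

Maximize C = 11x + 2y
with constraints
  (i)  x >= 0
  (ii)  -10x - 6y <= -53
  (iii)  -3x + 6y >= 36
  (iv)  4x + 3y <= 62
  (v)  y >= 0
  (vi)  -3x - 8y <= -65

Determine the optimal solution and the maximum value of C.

Corner points and C = 11x + 2y:
  (0, 53/6) → C = 53/3
  (0, 62/3) → C = 124/3
  (17/31, 491/62) → C = 678/31
  (8, 10) → C = 108
  (17/7, 101/14) → C = 288/7

The binding constraints are -3x + 6y = 36 and 4x + 3y = 62.
Solving simultaneously gives x = 8, y = 10.

x = 8, y = 10, maximum C = 108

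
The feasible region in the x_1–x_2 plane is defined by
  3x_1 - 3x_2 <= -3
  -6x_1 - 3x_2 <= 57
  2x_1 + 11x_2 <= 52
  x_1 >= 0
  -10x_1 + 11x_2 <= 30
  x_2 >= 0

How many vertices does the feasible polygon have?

Of the 15 pairwise boundary intersections, those satisfying every inequality are:
  (41/13, 54/13)
  (0, 1)
  (11/6, 145/33)
  (0, 30/11)

4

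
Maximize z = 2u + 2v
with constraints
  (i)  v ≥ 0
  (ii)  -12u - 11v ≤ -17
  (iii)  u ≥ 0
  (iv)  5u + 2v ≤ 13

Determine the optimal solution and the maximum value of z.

u = 0, v = 13/2, maximum z = 13

Vertices and z = 2u + 2v:
  (17/12, 0) → z = 17/6
  (13/5, 0) → z = 26/5
  (0, 17/11) → z = 34/11
  (0, 13/2) → z = 13

The optimum lies where u = 0 and 5u + 2v = 13.
Solving simultaneously gives u = 0, v = 13/2.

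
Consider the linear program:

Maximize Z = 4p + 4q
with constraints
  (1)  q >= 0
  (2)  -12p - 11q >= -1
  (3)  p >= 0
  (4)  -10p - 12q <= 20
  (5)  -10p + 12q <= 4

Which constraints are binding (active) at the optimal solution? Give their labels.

Corner points and Z = 4p + 4q:
  (1/12, 0) → Z = 1/3
  (0, 0) → Z = 0
  (0, 1/11) → Z = 4/11

The maximum is at (0, 1/11). Substituting into each constraint, equality holds for (2) and (3); the remaining constraints have slack.

(2) and (3)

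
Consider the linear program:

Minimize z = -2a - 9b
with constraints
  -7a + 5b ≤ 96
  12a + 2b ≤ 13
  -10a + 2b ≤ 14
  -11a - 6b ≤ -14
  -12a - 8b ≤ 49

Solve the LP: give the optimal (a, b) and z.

Extreme points and z = -2a - 9b:
  (-1/22, 149/22) → z = -1339/22
  (1, 1/2) → z = -13/2
  (-28/41, 147/41) → z = -1267/41

a = -1/22, b = 149/22, minimum z = -1339/22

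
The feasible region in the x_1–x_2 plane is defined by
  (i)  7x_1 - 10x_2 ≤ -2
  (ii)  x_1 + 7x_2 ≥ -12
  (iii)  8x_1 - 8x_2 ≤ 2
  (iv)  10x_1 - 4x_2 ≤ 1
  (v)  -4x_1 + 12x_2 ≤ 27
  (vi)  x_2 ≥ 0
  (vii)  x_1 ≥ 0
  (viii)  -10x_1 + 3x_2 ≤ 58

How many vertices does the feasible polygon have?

4

Pairwise boundary intersections that survive every other constraint:
  (1/4, 3/8)
  (0, 1/5)
  (15/13, 137/52)
  (0, 9/4)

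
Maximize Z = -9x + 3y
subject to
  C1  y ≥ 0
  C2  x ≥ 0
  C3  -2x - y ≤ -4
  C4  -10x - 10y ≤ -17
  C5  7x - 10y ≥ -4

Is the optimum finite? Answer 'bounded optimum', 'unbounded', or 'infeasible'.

bounded optimum

Extreme points and Z = -9x + 3y:
  (2, 0) → Z = -18
  (4/3, 4/3) → Z = -8
The feasible region has finitely many vertices and no improving ray; the maximum is -8 at (4/3, 4/3).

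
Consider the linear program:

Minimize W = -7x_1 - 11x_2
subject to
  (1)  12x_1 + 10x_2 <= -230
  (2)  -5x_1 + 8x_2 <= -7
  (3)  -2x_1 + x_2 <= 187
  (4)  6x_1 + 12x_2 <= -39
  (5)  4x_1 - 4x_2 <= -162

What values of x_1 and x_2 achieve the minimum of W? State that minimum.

x_1 = -331/3, x_2 = -419/6, minimum W = 3081/2

Corner points and W = -7x_1 - 11x_2:
  (-1503/11, -949/11) → W = 20960/11
  (-331/3, -419/6) → W = 3081/2
  (-293/2, -106) → W = 4383/2

The binding constraints are -5x_1 + 8x_2 = -7 and 4x_1 - 4x_2 = -162.
Solving simultaneously gives x_1 = -331/3, x_2 = -419/6.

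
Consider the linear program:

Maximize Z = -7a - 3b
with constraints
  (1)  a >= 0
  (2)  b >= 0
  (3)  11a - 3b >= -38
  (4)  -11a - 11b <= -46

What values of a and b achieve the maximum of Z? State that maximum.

a = 0, b = 46/11, maximum Z = -138/11

Feasible corners and Z = -7a - 3b:
  (0, 38/3) → Z = -38
  (0, 46/11) → Z = -138/11
  (46/11, 0) → Z = -322/11
The feasible region is unbounded (it extends along (1, 0), (3, 11)), but Z strictly decreases along every unbounded feasible direction, so there is no improving ray and the maximum is attained at a vertex.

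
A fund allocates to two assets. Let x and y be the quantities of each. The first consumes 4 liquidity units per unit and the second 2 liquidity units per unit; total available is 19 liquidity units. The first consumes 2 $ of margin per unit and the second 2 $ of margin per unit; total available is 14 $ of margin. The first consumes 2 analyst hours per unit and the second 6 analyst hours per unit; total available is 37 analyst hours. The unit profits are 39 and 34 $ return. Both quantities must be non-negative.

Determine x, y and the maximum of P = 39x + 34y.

x = 5/2, y = 9/2, maximum P = 501/2

Extreme points and P = 39x + 34y:
  (0, 0) → P = 0
  (0, 37/6) → P = 629/3
  (19/4, 0) → P = 741/4
  (5/2, 9/2) → P = 501/2
  (5/4, 23/4) → P = 977/4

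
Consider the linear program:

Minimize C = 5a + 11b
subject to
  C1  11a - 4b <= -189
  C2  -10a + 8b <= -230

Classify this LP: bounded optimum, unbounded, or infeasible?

From the feasible point (-152/3, -1105/12), moving in the direction (-8, -10) keeps every constraint satisfied while C decreases without bound.

unbounded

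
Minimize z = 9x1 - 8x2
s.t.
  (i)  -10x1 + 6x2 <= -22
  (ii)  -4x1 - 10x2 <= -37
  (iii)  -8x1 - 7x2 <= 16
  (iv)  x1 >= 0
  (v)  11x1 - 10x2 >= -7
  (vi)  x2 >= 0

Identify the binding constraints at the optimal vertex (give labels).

(i) and (v)

Extreme points and z = 9x1 - 8x2:
  (221/62, 141/62) → z = 861/62
  (131/17, 156/17) → z = -69/17
  (37/4, 0) → z = 333/4
The feasible region is unbounded (it extends along (10, 11), (1, 0)), but z strictly increases along every unbounded feasible direction, so there is no improving ray and the minimum is attained at a vertex.

The minimum is at (131/17, 156/17). Substituting into each constraint, equality holds for (i) and (v); the remaining constraints have slack.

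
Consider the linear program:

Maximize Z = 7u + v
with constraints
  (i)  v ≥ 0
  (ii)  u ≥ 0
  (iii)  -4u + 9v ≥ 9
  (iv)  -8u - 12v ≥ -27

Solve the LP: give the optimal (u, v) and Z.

u = 9/8, v = 3/2, maximum Z = 75/8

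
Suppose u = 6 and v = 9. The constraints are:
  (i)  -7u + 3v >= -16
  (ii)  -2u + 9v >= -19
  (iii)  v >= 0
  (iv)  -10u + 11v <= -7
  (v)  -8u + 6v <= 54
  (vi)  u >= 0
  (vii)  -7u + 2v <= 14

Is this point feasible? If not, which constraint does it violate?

not feasible — violates (iv)

Constraint (iv): -10u + 11v = 39, which is not ≤ -7. All other constraints are satisfied.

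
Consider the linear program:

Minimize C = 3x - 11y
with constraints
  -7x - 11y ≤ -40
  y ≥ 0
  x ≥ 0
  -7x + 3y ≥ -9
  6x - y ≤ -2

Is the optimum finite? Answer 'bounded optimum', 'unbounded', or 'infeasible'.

From the feasible point (0, 40/11), moving in the direction (0, 1) keeps every constraint satisfied while C decreases without bound.

unbounded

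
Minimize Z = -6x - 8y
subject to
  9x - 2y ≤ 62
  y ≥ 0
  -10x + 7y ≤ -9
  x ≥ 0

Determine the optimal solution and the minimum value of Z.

x = 416/43, y = 539/43, minimum Z = -6808/43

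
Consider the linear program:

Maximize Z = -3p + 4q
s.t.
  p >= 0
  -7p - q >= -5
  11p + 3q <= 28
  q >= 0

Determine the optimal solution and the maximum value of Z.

p = 0, q = 5, maximum Z = 20

Corner points and Z = -3p + 4q:
  (0, 5) → Z = 20
  (0, 0) → Z = 0
  (5/7, 0) → Z = -15/7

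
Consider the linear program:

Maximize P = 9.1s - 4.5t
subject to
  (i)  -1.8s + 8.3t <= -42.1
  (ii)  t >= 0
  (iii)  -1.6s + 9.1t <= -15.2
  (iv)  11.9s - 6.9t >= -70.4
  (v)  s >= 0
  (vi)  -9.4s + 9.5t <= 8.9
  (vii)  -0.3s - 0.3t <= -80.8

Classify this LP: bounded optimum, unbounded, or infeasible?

From the feasible point (808/3, 0), moving in the direction (9.1, 1.6) keeps every constraint satisfied while P increases without bound.

unbounded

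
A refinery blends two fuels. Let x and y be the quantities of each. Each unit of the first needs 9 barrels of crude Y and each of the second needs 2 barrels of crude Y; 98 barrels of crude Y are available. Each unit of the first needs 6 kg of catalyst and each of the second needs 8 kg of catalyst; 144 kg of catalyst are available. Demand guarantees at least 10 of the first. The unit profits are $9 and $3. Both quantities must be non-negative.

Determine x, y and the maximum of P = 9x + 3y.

x = 10, y = 4, maximum P = 102

Vertices and P = 9x + 3y:
  (98/9, 0) → P = 98
  (10, 0) → P = 90
  (10, 4) → P = 102

The optimum lies where 9x + 2y = 98 and x = 10.
Solving simultaneously gives x = 10, y = 4.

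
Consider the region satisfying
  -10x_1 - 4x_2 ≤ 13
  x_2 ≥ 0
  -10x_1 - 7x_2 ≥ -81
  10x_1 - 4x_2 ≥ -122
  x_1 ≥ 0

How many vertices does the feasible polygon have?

3

Pairwise boundary intersections that survive every other constraint:
  (81/10, 0)
  (0, 0)
  (0, 81/7)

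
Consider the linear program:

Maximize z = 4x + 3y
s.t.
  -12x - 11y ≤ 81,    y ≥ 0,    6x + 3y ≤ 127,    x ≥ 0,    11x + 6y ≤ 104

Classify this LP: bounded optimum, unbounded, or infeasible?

Feasible corners and z = 4x + 3y:
  (0, 0) → z = 0
  (104/11, 0) → z = 416/11
  (0, 52/3) → z = 52
The feasible region has finitely many vertices and no improving ray; the maximum is 52 at (0, 52/3).

bounded optimum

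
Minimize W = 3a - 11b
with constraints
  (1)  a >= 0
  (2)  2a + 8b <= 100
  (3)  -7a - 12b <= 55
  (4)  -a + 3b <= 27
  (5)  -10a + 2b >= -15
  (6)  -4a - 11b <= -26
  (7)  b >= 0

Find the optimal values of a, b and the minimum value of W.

Corner points and W = 3a - 11b:
  (0, 9) → W = -99
  (0, 26/11) → W = -26
  (99/28, 285/28) → W = -1419/14
  (217/118, 100/59) → W = -1549/118

The optimum lies where -a + 3b = 27 and -10a + 2b = -15.
Solving simultaneously gives a = 99/28, b = 285/28.

a = 99/28, b = 285/28, minimum W = -1419/14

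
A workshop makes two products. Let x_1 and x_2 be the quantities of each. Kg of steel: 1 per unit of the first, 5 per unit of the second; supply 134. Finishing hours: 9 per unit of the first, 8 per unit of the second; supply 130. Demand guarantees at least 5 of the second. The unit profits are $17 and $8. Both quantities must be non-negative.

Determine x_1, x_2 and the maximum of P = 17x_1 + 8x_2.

x_1 = 10, x_2 = 5, maximum P = 210

Corner points and P = 17x_1 + 8x_2:
  (0, 65/4) → P = 130
  (0, 5) → P = 40
  (10, 5) → P = 210

The binding constraints are 9x_1 + 8x_2 = 130 and x_2 = 5.
Solving simultaneously gives x_1 = 10, x_2 = 5.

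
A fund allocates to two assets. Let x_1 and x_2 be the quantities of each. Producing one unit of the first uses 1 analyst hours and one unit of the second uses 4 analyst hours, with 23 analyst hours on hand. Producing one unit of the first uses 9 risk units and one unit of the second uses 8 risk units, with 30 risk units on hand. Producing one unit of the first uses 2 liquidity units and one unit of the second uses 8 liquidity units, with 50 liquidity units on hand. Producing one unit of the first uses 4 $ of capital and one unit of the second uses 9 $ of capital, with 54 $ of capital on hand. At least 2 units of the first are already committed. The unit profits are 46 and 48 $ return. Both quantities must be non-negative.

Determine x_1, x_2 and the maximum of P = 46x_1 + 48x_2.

Extreme points and P = 46x_1 + 48x_2:
  (10/3, 0) → P = 460/3
  (2, 0) → P = 92
  (2, 3/2) → P = 164

x_1 = 2, x_2 = 3/2, maximum P = 164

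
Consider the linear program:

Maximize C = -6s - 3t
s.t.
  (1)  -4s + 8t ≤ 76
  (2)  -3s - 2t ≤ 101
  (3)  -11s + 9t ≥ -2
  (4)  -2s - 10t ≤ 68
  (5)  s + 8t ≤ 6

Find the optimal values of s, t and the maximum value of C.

Extreme points and C = -6s - 3t:
  (-163/7, -15/7) → C = 1023/7
  (-14, 5/2) → C = 153/2
  (-37/8, -47/8) → C = 363/8
  (70/97, 64/97) → C = -612/97

s = -163/7, t = -15/7, maximum C = 1023/7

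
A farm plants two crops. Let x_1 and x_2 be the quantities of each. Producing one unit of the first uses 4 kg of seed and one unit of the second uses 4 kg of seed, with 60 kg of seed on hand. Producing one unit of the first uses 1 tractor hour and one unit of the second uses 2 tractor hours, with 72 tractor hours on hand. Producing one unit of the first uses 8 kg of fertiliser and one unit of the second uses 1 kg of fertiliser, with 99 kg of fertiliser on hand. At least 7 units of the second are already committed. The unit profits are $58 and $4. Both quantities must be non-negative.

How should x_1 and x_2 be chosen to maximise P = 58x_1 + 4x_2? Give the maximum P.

Extreme points and P = 58x_1 + 4x_2:
  (0, 15) → P = 60
  (0, 7) → P = 28
  (8, 7) → P = 492

The optimum lies where 4x_1 + 4x_2 = 60 and x_2 = 7.
Solving simultaneously gives x_1 = 8, x_2 = 7.

x_1 = 8, x_2 = 7, maximum P = 492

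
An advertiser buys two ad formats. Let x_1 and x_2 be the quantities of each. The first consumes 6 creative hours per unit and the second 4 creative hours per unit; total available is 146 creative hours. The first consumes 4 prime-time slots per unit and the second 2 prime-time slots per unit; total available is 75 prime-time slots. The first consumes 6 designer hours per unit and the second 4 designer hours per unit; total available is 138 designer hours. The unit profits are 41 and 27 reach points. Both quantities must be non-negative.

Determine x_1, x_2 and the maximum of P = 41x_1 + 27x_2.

Feasible corners and P = 41x_1 + 27x_2:
  (0, 0) → P = 0
  (0, 69/2) → P = 1863/2
  (75/4, 0) → P = 3075/4
  (6, 51/2) → P = 1869/2

The binding constraints are 4x_1 + 2x_2 = 75 and 6x_1 + 4x_2 = 138.
Solving simultaneously gives x_1 = 6, x_2 = 51/2.

x_1 = 6, x_2 = 51/2, maximum P = 1869/2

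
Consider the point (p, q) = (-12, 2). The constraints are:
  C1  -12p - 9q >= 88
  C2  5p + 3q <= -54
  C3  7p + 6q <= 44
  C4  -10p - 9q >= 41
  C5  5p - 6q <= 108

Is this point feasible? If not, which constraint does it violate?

C1: 126 ≥ 88 ✓
C2: -54 ≤ -54 ✓
C3: -72 ≤ 44 ✓
C4: 102 ≥ 41 ✓
C5: -72 ≤ 108 ✓

feasible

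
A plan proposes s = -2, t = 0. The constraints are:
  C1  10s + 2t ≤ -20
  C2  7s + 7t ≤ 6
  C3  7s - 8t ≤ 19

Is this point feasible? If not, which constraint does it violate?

C1: -20 ≤ -20 ✓
C2: -14 ≤ 6 ✓
C3: -14 ≤ 19 ✓

feasible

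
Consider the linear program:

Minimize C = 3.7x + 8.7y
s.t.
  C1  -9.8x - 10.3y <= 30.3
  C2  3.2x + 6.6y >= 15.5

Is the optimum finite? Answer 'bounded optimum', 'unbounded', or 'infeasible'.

unbounded

From the feasible point (-35963/3172, 12443/1586), moving in the direction (6.6, -3.2) keeps every constraint satisfied while C decreases without bound.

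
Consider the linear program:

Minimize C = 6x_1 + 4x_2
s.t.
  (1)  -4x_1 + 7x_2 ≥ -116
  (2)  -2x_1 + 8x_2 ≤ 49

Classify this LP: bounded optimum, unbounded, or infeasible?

From the feasible point (1271/18, 214/9), moving in the direction (-7, -4) keeps every constraint satisfied while C decreases without bound.

unbounded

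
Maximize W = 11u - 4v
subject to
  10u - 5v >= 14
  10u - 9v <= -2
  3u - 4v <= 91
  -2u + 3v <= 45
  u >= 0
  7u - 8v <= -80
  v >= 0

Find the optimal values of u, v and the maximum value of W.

u = 24, v = 31, maximum W = 140

Vertices and W = 11u - 4v:
  (267/20, 239/10) → W = 205/4
  (512/45, 898/45) → W = 136/3
  (24, 31) → W = 140

At the optimal vertex, -2u + 3v = 45 and 7u - 8v = -80.
Solving simultaneously gives u = 24, v = 31.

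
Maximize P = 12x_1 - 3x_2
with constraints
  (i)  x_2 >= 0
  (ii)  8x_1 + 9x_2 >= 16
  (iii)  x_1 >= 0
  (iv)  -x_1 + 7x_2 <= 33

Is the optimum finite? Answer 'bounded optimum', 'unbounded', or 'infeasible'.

From the feasible point (2, 0), moving in the direction (7, 1) keeps every constraint satisfied while P increases without bound.

unbounded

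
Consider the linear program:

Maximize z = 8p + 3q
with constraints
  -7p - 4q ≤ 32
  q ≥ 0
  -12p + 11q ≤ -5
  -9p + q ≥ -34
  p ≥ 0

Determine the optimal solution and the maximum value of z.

p = 123/29, q = 121/29, maximum z = 1347/29

Feasible corners and z = 8p + 3q:
  (5/12, 0) → z = 10/3
  (34/9, 0) → z = 272/9
  (123/29, 121/29) → z = 1347/29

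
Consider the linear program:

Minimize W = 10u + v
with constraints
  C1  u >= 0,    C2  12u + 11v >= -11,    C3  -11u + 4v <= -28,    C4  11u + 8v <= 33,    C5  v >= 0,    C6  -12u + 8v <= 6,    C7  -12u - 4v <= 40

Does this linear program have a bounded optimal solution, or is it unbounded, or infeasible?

Extreme points and W = 10u + v:
  (89/33, 5/12) → W = 1205/44
  (28/11, 0) → W = 280/11
  (3, 0) → W = 30
The feasible region has finitely many vertices and no improving ray; the minimum is 280/11 at (28/11, 0).

bounded optimum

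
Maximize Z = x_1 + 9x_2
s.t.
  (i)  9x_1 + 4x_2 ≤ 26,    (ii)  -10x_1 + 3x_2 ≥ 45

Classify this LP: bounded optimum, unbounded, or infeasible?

From the feasible point (-102/67, 665/67), moving in the direction (-4, 9) keeps every constraint satisfied while Z increases without bound.

unbounded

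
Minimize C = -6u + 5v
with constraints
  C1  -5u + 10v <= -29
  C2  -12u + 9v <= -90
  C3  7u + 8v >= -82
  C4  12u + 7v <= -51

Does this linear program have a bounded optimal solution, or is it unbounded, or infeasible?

bounded optimum

Vertices and C = -6u + 5v:
  (-6/53, -538/53) → C = -2654/53
  (57/64, -141/16) → C = -1581/32
  (166/47, -627/47) → C = -4131/47
The feasible region has finitely many vertices and no improving ray; the minimum is -4131/47 at (166/47, -627/47).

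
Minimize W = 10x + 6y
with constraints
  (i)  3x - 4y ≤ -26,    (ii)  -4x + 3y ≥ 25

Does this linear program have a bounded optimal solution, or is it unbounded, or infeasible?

From the feasible point (-22/7, 29/7), moving in the direction (-4, -3) keeps every constraint satisfied while W decreases without bound.

unbounded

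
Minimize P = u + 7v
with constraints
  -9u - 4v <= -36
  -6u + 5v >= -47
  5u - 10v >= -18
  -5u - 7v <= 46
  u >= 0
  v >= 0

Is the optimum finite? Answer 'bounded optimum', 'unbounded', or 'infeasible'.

bounded optimum

Vertices and P = u + 7v:
  (144/55, 171/55) → P = 1341/55
  (4, 0) → P = 4
  (16, 49/5) → P = 423/5
  (47/6, 0) → P = 47/6
The feasible region has finitely many vertices and no improving ray; the minimum is 4 at (4, 0).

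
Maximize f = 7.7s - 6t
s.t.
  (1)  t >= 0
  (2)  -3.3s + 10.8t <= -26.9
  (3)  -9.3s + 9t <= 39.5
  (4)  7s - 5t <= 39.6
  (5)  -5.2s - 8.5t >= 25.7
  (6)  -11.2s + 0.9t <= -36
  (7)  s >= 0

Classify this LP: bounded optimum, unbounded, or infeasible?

The boundaries -11.2s + 0.9t = -36 and s = 0 meet at (0, -40), but that point violates t ≥ 0. Every candidate vertex is excluded by some other constraint, so the feasible region is empty.

infeasible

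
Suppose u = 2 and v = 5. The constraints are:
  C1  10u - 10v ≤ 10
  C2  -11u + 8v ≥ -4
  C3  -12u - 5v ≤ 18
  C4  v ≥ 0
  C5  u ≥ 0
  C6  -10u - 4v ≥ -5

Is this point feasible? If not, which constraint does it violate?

Constraint C6: -10u - 4v = -40, which is not ≥ -5. All other constraints are satisfied.

not feasible — violates C6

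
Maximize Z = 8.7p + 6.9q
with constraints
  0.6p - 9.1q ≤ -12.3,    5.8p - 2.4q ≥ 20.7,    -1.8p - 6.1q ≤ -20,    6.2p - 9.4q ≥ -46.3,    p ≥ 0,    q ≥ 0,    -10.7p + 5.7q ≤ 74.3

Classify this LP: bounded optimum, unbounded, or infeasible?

From the feasible point (10697/2004, 569/334), moving in the direction (9.4, 6.2) keeps every constraint satisfied while Z increases without bound.

unbounded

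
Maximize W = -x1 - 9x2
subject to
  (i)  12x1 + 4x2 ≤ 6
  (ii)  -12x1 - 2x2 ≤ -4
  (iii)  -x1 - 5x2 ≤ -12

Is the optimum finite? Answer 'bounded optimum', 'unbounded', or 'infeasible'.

The boundaries 12x1 + 4x2 = 6 and -12x1 - 2x2 = -4 meet at (1/6, 1), but that point violates -x1 - 5x2 ≤ -12. Every candidate vertex is excluded by some other constraint, so the feasible region is empty.

infeasible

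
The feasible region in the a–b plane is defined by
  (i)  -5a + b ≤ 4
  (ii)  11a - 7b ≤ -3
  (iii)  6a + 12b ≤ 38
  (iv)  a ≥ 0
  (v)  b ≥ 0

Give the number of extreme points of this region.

3

Of the 10 pairwise boundary intersections, those satisfying every inequality are:
  (115/87, 218/87)
  (0, 3/7)
  (0, 19/6)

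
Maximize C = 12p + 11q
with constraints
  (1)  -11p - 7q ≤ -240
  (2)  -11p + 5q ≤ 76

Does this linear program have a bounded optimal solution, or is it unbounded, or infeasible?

unbounded

From the feasible point (167/33, 79/3), moving in the direction (5, 11) keeps every constraint satisfied while C increases without bound.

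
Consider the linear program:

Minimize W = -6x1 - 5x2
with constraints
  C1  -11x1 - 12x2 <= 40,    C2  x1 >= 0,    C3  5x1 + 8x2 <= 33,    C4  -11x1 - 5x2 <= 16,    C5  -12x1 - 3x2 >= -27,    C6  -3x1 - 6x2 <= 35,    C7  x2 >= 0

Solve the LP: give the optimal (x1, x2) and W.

x1 = 13/9, x2 = 29/9, minimum W = -223/9

Extreme points and W = -6x1 - 5x2:
  (0, 33/8) → W = -165/8
  (0, 0) → W = 0
  (13/9, 29/9) → W = -223/9
  (9/4, 0) → W = -27/2

The binding constraints are 5x1 + 8x2 = 33 and -12x1 - 3x2 = -27.
Solving simultaneously gives x1 = 13/9, x2 = 29/9.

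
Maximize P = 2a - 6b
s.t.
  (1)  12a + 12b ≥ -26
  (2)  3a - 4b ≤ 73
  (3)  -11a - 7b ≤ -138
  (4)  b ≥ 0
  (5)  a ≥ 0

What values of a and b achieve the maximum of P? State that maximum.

Corner points and P = 2a - 6b:
  (73/3, 0) → P = 146/3
  (138/11, 0) → P = 276/11
  (0, 138/7) → P = -828/7
The feasible region is unbounded (it extends along (0, 1), (4, 3)), but P strictly decreases along every unbounded feasible direction, so there is no improving ray and the maximum is attained at a vertex.

The optimum lies where 3a - 4b = 73 and b = 0.
Solving simultaneously gives a = 73/3, b = 0.

a = 73/3, b = 0, maximum P = 146/3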